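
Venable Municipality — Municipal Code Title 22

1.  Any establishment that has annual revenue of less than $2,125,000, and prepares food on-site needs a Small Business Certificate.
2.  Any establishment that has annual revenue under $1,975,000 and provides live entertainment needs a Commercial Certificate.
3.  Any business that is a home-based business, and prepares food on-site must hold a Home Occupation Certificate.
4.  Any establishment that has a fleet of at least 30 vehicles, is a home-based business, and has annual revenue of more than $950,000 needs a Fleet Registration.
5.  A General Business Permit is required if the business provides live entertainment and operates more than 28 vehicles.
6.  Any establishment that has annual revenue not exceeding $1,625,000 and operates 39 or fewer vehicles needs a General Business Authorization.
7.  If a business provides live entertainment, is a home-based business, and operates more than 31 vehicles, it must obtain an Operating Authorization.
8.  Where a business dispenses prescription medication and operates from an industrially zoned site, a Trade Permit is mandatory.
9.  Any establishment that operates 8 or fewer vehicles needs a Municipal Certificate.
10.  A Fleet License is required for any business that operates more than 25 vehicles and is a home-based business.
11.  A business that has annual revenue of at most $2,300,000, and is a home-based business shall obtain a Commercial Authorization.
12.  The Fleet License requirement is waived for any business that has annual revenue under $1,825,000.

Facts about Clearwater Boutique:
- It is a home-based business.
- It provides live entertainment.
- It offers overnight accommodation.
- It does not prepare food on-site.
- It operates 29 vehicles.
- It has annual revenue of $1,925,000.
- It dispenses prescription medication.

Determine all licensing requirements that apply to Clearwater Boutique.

1. revenue $1,925,000 < $2,125,000; does not prepare food on-site → Small Business Certificate not required.
2. revenue $1,925,000 < $1,975,000; provides live entertainment → Commercial Certificate required.
3. is a home-based business; does not prepare food on-site → Home Occupation Certificate not required.
4. vehicles 29 < 30; is a home-based business; revenue $1,925,000 > $950,000 → Fleet Registration not required.
5. provides live entertainment; vehicles 29 > 28 → General Business Permit required.
6. revenue $1,925,000 > $1,625,000; vehicles 29 ≤ 39 → General Business Authorization not required.
7. provides live entertainment; is a home-based business; vehicles 29 ≤ 31 → Operating Authorization not required.
8. dispenses prescription medication; is a home-based business (not: operates from an industrially zoned site) → Trade Permit not required.
9. vehicles 29 > 8 → Municipal Certificate not required.
10. vehicles 29 > 25; is a home-based business → Fleet License required.
11. revenue $1,925,000 ≤ $2,300,000; is a home-based business → Commercial Authorization required.
12. revenue $1,925,000 ≥ $1,825,000 → Fleet License exemption does not apply.

Commercial Authorization, Commercial Certificate, Fleet License, General Business Permit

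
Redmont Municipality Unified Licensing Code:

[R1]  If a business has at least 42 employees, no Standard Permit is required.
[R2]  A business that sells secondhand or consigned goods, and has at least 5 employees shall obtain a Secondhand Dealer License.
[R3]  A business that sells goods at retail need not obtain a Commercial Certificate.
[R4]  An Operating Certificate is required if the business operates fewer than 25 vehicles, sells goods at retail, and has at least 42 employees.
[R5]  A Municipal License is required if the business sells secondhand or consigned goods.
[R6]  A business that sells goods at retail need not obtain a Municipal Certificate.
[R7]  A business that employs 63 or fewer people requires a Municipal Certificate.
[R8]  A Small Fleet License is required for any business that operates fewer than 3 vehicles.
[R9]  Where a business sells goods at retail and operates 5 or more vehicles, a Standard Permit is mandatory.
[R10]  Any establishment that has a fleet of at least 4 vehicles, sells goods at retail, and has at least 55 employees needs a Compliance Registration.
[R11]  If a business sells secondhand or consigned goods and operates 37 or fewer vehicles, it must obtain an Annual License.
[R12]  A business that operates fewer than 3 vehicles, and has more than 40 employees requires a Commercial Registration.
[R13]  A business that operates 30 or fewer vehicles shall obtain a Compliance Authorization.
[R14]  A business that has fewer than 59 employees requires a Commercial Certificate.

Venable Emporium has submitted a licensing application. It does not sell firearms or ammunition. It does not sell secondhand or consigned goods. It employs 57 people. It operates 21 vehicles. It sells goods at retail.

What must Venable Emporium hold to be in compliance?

[R1] employees 57 ≥ 42 → exempt from Standard Permit.
[R2] does not sell secondhand or consigned goods; employees 57 ≥ 5 → Secondhand Dealer License not required.
[R3] sells goods at retail → exempt from Commercial Certificate.
[R4] vehicles 21 < 25; sells goods at retail; employees 57 ≥ 42 → Operating Certificate required.
[R5] does not sell secondhand or consigned goods → Municipal License not required.
[R6] sells goods at retail → exempt from Municipal Certificate.
[R7] employees 57 ≤ 63 → Municipal Certificate required.
[R8] vehicles 21 ≥ 3 → Small Fleet License not required.
[R9] sells goods at retail; vehicles 21 ≥ 5 → Standard Permit required.
[R10] vehicles 21 ≥ 4; sells goods at retail; employees 57 ≥ 55 → Compliance Registration required.
[R11] does not sell secondhand or consigned goods; vehicles 21 ≤ 37 → Annual License not required.
[R12] vehicles 21 ≥ 3; employees 57 > 40 → Commercial Registration not required.
[R13] vehicles 21 ≤ 30 → Compliance Authorization required.
[R14] employees 57 < 59 → Commercial Certificate required.

Compliance Authorization, Compliance Registration, Operating Certificate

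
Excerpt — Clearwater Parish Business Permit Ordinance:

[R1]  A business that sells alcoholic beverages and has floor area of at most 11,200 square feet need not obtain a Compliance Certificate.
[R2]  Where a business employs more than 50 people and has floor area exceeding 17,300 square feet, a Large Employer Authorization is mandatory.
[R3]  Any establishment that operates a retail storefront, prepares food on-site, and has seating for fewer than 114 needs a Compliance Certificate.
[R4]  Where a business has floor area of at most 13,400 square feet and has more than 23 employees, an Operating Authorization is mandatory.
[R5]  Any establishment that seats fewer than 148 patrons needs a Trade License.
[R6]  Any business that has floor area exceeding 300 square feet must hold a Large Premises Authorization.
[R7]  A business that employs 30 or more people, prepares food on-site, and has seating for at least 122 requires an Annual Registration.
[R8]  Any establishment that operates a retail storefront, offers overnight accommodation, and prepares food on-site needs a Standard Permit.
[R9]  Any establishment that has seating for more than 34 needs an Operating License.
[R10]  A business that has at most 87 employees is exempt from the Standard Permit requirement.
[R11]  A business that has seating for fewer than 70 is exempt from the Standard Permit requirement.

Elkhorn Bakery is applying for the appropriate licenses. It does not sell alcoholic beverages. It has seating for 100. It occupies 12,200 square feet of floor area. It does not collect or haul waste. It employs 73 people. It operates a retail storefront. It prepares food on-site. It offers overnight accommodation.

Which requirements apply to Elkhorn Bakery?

Compliance Certificate, Large Premises Authorization, Operating Authorization, Operating License, Trade License

[R1] does not sell alcoholic beverages; floor area 12,200 square feet > 11,200 square feet → Compliance Certificate exemption does not apply.
[R2] employees 73 > 50; floor area 12,200 square feet ≤ 17,300 square feet → Large Employer Authorization not required.
[R3] operates a retail storefront; prepares food on-site; seating 100 < 114 → Compliance Certificate required.
[R4] floor area 12,200 square feet ≤ 13,400 square feet; employees 73 > 23 → Operating Authorization required.
[R5] seating 100 < 148 → Trade License required.
[R6] floor area 12,200 square feet > 300 square feet → Large Premises Authorization required.
[R7] employees 73 ≥ 30; prepares food on-site; seating 100 < 122 → Annual Registration not required.
[R8] operates a retail storefront; offers overnight accommodation; prepares food on-site → Standard Permit required.
[R9] seating 100 > 34 → Operating License required.
[R10] employees 73 ≤ 87 → exempt from Standard Permit.
[R11] seating 100 ≥ 70 → Standard Permit exemption does not apply.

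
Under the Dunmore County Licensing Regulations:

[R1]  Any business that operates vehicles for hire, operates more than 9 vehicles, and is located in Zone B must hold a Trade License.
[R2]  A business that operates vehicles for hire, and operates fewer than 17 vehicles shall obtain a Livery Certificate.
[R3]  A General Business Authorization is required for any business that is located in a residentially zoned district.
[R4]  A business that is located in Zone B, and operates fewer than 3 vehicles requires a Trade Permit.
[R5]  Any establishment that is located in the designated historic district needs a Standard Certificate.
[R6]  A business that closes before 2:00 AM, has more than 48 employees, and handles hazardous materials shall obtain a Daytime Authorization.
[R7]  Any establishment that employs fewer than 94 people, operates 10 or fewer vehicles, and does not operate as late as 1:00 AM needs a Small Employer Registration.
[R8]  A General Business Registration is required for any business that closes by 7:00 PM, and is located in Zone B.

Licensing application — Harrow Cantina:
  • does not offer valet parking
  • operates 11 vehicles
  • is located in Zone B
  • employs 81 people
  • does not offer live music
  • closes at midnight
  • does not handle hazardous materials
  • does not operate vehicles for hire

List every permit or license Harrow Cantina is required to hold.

[R1] does not operate vehicles for hire; vehicles 11 > 9; is located in Zone B → Trade License not required.
[R2] does not operate vehicles for hire; vehicles 11 < 17 → Livery Certificate not required.
[R3] is located in Zone B (not: is located in a residentially zoned district) → General Business Authorization not required.
[R4] is located in Zone B; vehicles 11 ≥ 3 → Trade Permit not required.
[R5] is located in Zone B (not: is located in the designated historic district) → Standard Certificate not required.
[R6] closes midnight, at/before 2:00 AM; employees 81 > 48; does not handle hazardous materials → Daytime Authorization not required.
[R7] employees 81 < 94; vehicles 11 > 10; closes midnight, at/before 1:00 AM → Small Employer Registration not required.
[R8] closes midnight, after 7:00 PM; is located in Zone B → General Business Registration not required.

None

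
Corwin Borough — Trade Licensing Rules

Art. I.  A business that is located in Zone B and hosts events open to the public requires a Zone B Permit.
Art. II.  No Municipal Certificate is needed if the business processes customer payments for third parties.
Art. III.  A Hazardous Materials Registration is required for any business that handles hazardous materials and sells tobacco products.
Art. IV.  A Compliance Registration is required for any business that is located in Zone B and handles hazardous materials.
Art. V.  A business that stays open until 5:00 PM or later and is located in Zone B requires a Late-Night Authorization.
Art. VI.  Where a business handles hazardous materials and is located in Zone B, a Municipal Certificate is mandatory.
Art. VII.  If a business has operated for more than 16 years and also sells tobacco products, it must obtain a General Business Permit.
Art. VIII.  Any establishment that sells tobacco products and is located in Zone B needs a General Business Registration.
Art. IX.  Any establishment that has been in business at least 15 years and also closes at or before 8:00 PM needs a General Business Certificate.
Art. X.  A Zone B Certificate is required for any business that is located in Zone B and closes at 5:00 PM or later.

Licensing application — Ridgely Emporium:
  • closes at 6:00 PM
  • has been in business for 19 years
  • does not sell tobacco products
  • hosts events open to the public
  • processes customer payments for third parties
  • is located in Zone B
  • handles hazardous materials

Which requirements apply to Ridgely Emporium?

Art. I. is located in Zone B; hosts events open to the public → Zone B Permit required.
Art. II. processes customer payments for third parties → exempt from Municipal Certificate.
Art. III. handles hazardous materials; does not sell tobacco products → Hazardous Materials Registration not required.
Art. IV. is located in Zone B; handles hazardous materials → Compliance Registration required.
Art. V. closes 6:00 PM, after 5:00 PM; is located in Zone B → Late-Night Authorization required.
Art. VI. handles hazardous materials; is located in Zone B → Municipal Certificate required.
Art. VII. years in business 19 > 16; does not sell tobacco products → General Business Permit not required.
Art. VIII. does not sell tobacco products; is located in Zone B → General Business Registration not required.
Art. IX. years in business 19 ≥ 15; closes 6:00 PM, at/before 8:00 PM → General Business Certificate required.
Art. X. is located in Zone B; closes 6:00 PM, after 5:00 PM → Zone B Certificate required.

Compliance Registration, General Business Certificate, Late-Night Authorization, Zone B Certificate, Zone B Permit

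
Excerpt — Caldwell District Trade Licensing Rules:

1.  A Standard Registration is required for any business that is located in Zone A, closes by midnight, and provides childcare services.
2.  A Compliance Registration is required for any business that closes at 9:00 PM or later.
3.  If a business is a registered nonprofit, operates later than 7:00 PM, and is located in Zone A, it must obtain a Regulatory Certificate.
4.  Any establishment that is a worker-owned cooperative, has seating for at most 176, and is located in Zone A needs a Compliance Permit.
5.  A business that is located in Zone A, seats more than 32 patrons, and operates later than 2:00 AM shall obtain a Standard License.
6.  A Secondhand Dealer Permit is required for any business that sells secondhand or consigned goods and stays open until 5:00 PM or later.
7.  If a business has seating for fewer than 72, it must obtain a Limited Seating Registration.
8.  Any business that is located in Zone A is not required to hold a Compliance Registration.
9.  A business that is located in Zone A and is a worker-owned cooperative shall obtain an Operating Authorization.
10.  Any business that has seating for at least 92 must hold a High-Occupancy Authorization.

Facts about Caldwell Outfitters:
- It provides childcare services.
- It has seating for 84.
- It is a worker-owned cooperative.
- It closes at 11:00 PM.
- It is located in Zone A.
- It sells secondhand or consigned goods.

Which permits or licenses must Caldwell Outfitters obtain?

Compliance Permit, Operating Authorization, Secondhand Dealer Permit, Standard Registration

1. is located in Zone A; closes 11:00 PM, at/before midnight; provides childcare services → Standard Registration required.
2. closes 11:00 PM, after 9:00 PM → Compliance Registration required.
3. is a worker-owned cooperative (not: is a registered nonprofit); closes 11:00 PM, after 7:00 PM; is located in Zone A → Regulatory Certificate not required.
4. is a worker-owned cooperative; seating 84 ≤ 176; is located in Zone A → Compliance Permit required.
5. is located in Zone A; seating 84 > 32; closes 11:00 PM, at/before 2:00 AM → Standard License not required.
6. sells secondhand or consigned goods; closes 11:00 PM, after 5:00 PM → Secondhand Dealer Permit required.
7. seating 84 ≥ 72 → Limited Seating Registration not required.
8. is located in Zone A → exempt from Compliance Registration.
9. is located in Zone A; is a worker-owned cooperative → Operating Authorization required.
10. seating 84 < 92 → High-Occupancy Authorization not required.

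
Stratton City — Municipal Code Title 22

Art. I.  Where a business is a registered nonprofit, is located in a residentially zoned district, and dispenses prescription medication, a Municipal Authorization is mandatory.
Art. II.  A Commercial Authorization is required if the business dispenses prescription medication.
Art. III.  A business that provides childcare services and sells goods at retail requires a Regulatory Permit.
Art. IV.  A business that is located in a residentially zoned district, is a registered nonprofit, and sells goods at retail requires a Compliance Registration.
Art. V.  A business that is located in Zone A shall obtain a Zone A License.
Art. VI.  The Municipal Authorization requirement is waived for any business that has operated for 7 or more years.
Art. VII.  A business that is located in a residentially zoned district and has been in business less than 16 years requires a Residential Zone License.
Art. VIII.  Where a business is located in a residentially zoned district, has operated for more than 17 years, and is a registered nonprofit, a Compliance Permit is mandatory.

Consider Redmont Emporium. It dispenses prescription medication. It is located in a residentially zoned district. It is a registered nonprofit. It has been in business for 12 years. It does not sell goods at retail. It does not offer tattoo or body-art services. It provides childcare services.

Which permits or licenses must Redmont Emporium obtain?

Art. I. is a registered nonprofit; is located in a residentially zoned district; dispenses prescription medication → Municipal Authorization required.
Art. II. dispenses prescription medication → Commercial Authorization required.
Art. III. provides childcare services; does not sell goods at retail → Regulatory Permit not required.
Art. IV. is located in a residentially zoned district; is a registered nonprofit; does not sell goods at retail → Compliance Registration not required.
Art. V. is located in a residentially zoned district (not: is located in Zone A) → Zone A License not required.
Art. VI. years in business 12 ≥ 7 → exempt from Municipal Authorization.
Art. VII. is located in a residentially zoned district; years in business 12 < 16 → Residential Zone License required.
Art. VIII. is located in a residentially zoned district; years in business 12 ≤ 17; is a registered nonprofit → Compliance Permit not required.

Commercial Authorization, Residential Zone License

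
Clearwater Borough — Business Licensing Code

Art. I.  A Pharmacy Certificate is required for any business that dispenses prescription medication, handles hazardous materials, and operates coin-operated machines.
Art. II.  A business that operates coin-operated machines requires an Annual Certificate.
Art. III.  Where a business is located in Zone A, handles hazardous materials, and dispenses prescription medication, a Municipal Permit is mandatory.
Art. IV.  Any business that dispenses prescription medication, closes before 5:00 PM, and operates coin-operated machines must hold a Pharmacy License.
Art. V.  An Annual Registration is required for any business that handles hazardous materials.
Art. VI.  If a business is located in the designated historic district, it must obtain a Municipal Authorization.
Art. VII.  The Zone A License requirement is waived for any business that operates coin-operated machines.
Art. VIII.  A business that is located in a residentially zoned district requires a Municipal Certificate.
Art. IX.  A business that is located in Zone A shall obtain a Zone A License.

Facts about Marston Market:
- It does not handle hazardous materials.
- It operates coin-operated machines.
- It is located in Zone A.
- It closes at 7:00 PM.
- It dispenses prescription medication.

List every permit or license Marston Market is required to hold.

Annual Certificate

Art. I. dispenses prescription medication; does not handle hazardous materials; operates coin-operated machines → Pharmacy Certificate not required.
Art. II. operates coin-operated machines → Annual Certificate required.
Art. III. is located in Zone A; does not handle hazardous materials; dispenses prescription medication → Municipal Permit not required.
Art. IV. dispenses prescription medication; closes 7:00 PM, after 5:00 PM; operates coin-operated machines → Pharmacy License not required.
Art. V. does not handle hazardous materials → Annual Registration not required.
Art. VI. is located in Zone A (not: is located in the designated historic district) → Municipal Authorization not required.
Art. VII. operates coin-operated machines → exempt from Zone A License.
Art. VIII. is located in Zone A (not: is located in a residentially zoned district) → Municipal Certificate not required.
Art. IX. is located in Zone A → Zone A License required.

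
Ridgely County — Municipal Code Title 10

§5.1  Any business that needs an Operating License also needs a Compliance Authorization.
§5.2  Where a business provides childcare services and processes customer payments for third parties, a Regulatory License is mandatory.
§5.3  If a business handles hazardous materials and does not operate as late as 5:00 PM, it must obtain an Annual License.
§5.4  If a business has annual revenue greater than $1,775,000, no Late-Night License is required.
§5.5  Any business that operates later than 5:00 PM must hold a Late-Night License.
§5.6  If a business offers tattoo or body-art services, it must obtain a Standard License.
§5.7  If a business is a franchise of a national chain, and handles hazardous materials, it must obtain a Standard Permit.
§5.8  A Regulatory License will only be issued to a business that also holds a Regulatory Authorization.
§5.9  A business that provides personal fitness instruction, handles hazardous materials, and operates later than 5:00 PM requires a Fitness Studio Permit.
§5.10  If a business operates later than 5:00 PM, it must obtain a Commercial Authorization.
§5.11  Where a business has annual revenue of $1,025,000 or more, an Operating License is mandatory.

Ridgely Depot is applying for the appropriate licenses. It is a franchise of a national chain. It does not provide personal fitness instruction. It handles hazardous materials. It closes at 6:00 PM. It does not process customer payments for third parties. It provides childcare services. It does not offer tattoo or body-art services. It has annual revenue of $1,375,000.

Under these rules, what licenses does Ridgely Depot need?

§5.1 Operating License is required → Compliance Authorization also required.
§5.2 provides childcare services; does not process customer payments for third parties → Regulatory License not required.
§5.3 handles hazardous materials; closes 6:00 PM, after 5:00 PM → Annual License not required.
§5.4 revenue $1,375,000 ≤ $1,775,000 → Late-Night License exemption does not apply.
§5.5 closes 6:00 PM, after 5:00 PM → Late-Night License required.
§5.6 does not offer tattoo or body-art services → Standard License not required.
§5.7 is a franchise of a national chain; handles hazardous materials → Standard Permit required.
§5.8 Regulatory License is not required → no effect.
§5.9 does not provide personal fitness instruction; handles hazardous materials; closes 6:00 PM, after 5:00 PM → Fitness Studio Permit not required.
§5.10 closes 6:00 PM, after 5:00 PM → Commercial Authorization required.
§5.11 revenue $1,375,000 ≥ $1,025,000 → Operating License required.

Commercial Authorization, Compliance Authorization, Late-Night License, Operating License, Standard Permit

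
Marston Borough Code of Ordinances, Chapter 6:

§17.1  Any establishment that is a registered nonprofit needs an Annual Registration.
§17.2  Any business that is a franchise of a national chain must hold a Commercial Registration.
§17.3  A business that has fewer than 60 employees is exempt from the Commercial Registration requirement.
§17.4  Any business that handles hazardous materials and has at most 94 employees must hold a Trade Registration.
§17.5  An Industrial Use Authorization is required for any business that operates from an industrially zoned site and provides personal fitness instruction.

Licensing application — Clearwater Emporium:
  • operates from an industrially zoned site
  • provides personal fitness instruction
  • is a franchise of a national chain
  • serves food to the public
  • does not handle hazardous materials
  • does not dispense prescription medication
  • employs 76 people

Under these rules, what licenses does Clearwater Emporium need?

Commercial Registration, Industrial Use Authorization

§17.1 is a franchise of a national chain (not: is a registered nonprofit) → Annual Registration not required.
§17.2 is a franchise of a national chain → Commercial Registration required.
§17.3 employees 76 ≥ 60 → Commercial Registration exemption does not apply.
§17.4 does not handle hazardous materials; employees 76 ≤ 94 → Trade Registration not required.
§17.5 operates from an industrially zoned site; provides personal fitness instruction → Industrial Use Authorization required.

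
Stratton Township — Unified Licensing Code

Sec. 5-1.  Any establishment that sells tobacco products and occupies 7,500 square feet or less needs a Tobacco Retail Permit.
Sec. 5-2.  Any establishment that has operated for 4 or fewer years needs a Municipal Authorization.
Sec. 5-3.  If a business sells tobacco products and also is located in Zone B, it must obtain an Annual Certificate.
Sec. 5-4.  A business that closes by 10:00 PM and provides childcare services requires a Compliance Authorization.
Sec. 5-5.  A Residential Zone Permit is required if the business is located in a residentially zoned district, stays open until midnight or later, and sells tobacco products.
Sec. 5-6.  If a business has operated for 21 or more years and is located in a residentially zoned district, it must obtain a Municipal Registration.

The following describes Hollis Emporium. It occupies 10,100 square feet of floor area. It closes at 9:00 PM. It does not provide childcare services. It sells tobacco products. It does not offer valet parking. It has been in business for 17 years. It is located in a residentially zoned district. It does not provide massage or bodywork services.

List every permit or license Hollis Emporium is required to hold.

None

Sec. 5-1. sells tobacco products; floor area 10,100 square feet > 7,500 square feet → Tobacco Retail Permit not required.
Sec. 5-2. years in business 17 > 4 → Municipal Authorization not required.
Sec. 5-3. sells tobacco products; is located in a residentially zoned district (not: is located in Zone B) → Annual Certificate not required.
Sec. 5-4. closes 9:00 PM, at/before 10:00 PM; does not provide childcare services → Compliance Authorization not required.
Sec. 5-5. is located in a residentially zoned district; closes 9:00 PM, at/before midnight; sells tobacco products → Residential Zone Permit not required.
Sec. 5-6. years in business 17 < 21; is located in a residentially zoned district → Municipal Registration not required.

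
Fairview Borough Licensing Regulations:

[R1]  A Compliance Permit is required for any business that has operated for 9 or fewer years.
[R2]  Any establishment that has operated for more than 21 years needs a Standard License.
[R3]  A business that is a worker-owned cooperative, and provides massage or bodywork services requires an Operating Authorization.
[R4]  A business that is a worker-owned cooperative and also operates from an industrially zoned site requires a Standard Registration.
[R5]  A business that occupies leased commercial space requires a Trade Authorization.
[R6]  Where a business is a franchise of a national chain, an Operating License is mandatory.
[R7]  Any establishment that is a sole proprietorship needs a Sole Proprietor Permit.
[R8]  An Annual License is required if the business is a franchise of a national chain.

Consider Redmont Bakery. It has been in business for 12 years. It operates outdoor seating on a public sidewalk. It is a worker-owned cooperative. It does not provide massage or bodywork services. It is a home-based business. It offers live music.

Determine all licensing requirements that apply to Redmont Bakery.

[R1] years in business 12 > 9 → Compliance Permit not required.
[R2] years in business 12 ≤ 21 → Standard License not required.
[R3] is a worker-owned cooperative; does not provide massage or bodywork services → Operating Authorization not required.
[R4] is a worker-owned cooperative; is a home-based business (not: operates from an industrially zoned site) → Standard Registration not required.
[R5] is a home-based business (not: occupies leased commercial space) → Trade Authorization not required.
[R6] is a worker-owned cooperative (not: is a franchise of a national chain) → Operating License not required.
[R7] is a worker-owned cooperative (not: is a sole proprietorship) → Sole Proprietor Permit not required.
[R8] is a worker-owned cooperative (not: is a franchise of a national chain) → Annual License not required.

None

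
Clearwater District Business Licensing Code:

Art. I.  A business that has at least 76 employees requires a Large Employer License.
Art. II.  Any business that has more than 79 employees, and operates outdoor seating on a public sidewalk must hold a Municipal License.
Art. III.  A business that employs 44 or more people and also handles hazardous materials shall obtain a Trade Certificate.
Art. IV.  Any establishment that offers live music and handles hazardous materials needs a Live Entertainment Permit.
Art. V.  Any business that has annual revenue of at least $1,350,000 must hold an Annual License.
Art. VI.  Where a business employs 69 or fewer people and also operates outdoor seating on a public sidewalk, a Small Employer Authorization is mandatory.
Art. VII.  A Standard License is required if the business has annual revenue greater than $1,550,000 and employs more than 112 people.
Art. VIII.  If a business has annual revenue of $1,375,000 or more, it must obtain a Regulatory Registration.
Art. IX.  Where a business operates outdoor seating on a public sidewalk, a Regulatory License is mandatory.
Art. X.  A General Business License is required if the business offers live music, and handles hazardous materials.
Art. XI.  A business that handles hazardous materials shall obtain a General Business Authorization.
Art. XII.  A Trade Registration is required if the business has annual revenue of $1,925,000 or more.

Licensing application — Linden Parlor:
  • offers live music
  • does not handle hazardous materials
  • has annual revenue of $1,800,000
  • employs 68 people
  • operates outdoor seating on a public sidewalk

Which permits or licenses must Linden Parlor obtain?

Annual License, Regulatory License, Regulatory Registration, Small Employer Authorization

Art. I. employees 68 < 76 → Large Employer License not required.
Art. II. employees 68 ≤ 79; operates outdoor seating on a public sidewalk → Municipal License not required.
Art. III. employees 68 ≥ 44; does not handle hazardous materials → Trade Certificate not required.
Art. IV. offers live music; does not handle hazardous materials → Live Entertainment Permit not required.
Art. V. revenue $1,800,000 ≥ $1,350,000 → Annual License required.
Art. VI. employees 68 ≤ 69; operates outdoor seating on a public sidewalk → Small Employer Authorization required.
Art. VII. revenue $1,800,000 > $1,550,000; employees 68 ≤ 112 → Standard License not required.
Art. VIII. revenue $1,800,000 ≥ $1,375,000 → Regulatory Registration required.
Art. IX. operates outdoor seating on a public sidewalk → Regulatory License required.
Art. X. offers live music; does not handle hazardous materials → General Business License not required.
Art. XI. does not handle hazardous materials → General Business Authorization not required.
Art. XII. revenue $1,800,000 < $1,925,000 → Trade Registration not required.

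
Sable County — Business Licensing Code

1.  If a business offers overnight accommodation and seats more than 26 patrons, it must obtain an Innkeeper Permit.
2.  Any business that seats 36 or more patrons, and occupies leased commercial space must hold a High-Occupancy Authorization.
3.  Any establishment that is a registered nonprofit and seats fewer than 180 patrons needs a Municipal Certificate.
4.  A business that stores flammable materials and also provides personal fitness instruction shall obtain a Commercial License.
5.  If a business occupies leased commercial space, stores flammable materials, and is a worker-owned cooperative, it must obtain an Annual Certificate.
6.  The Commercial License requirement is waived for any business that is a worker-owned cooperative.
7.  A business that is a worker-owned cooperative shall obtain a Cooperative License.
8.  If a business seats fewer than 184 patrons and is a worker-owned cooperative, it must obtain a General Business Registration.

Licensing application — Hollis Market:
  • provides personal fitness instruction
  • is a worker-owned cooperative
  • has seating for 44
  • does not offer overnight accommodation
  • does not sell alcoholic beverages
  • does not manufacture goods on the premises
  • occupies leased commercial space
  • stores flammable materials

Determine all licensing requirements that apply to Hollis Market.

1. does not offer overnight accommodation; seating 44 > 26 → Innkeeper Permit not required.
2. seating 44 ≥ 36; occupies leased commercial space → High-Occupancy Authorization required.
3. is a worker-owned cooperative (not: is a registered nonprofit); seating 44 < 180 → Municipal Certificate not required.
4. stores flammable materials; provides personal fitness instruction → Commercial License required.
5. occupies leased commercial space; stores flammable materials; is a worker-owned cooperative → Annual Certificate required.
6. is a worker-owned cooperative → exempt from Commercial License.
7. is a worker-owned cooperative → Cooperative License required.
8. seating 44 < 184; is a worker-owned cooperative → General Business Registration required.

Annual Certificate, Cooperative License, General Business Registration, High-Occupancy Authorization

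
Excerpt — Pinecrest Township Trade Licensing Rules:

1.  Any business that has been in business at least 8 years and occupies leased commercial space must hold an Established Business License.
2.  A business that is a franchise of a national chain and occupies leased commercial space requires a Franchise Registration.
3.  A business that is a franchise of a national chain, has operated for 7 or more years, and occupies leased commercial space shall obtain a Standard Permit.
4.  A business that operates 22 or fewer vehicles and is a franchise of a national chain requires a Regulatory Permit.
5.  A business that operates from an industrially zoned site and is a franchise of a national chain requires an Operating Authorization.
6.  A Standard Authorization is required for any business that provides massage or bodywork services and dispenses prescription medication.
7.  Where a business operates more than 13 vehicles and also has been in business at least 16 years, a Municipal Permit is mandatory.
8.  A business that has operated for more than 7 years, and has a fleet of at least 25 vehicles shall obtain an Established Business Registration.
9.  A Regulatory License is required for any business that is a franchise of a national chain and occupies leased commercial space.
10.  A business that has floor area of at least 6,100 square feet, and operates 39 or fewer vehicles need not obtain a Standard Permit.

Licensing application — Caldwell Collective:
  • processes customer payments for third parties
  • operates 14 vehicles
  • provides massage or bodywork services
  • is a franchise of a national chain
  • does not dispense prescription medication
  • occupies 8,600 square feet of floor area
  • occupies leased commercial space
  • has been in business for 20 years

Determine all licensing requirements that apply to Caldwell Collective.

1. years in business 20 ≥ 8; occupies leased commercial space → Established Business License required.
2. is a franchise of a national chain; occupies leased commercial space → Franchise Registration required.
3. is a franchise of a national chain; years in business 20 ≥ 7; occupies leased commercial space → Standard Permit required.
4. vehicles 14 ≤ 22; is a franchise of a national chain → Regulatory Permit required.
5. occupies leased commercial space (not: operates from an industrially zoned site); is a franchise of a national chain → Operating Authorization not required.
6. provides massage or bodywork services; does not dispense prescription medication → Standard Authorization not required.
7. vehicles 14 > 13; years in business 20 ≥ 16 → Municipal Permit required.
8. years in business 20 > 7; vehicles 14 < 25 → Established Business Registration not required.
9. is a franchise of a national chain; occupies leased commercial space → Regulatory License required.
10. floor area 8,600 square feet ≥ 6,100 square feet; vehicles 14 ≤ 39 → exempt from Standard Permit.

Established Business License, Franchise Registration, Municipal Permit, Regulatory License, Regulatory Permit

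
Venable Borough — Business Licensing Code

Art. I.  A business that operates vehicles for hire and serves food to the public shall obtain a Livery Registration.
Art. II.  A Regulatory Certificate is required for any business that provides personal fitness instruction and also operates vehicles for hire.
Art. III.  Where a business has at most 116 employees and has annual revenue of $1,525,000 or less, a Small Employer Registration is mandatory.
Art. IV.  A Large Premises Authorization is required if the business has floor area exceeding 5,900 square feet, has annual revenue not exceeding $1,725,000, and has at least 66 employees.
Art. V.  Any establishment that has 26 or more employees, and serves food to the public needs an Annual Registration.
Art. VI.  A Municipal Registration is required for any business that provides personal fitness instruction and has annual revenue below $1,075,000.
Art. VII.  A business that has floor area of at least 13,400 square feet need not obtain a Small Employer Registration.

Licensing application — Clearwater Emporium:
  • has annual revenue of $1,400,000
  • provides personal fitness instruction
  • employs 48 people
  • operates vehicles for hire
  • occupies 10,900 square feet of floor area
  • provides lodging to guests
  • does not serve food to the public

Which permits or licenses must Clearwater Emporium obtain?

Regulatory Certificate, Small Employer Registration

Art. I. operates vehicles for hire; does not serve food to the public → Livery Registration not required.
Art. II. provides personal fitness instruction; operates vehicles for hire → Regulatory Certificate required.
Art. III. employees 48 ≤ 116; revenue $1,400,000 ≤ $1,525,000 → Small Employer Registration required.
Art. IV. floor area 10,900 square feet > 5,900 square feet; revenue $1,400,000 ≤ $1,725,000; employees 48 < 66 → Large Premises Authorization not required.
Art. V. employees 48 ≥ 26; does not serve food to the public → Annual Registration not required.
Art. VI. provides personal fitness instruction; revenue $1,400,000 ≥ $1,075,000 → Municipal Registration not required.
Art. VII. floor area 10,900 square feet < 13,400 square feet → Small Employer Registration exemption does not apply.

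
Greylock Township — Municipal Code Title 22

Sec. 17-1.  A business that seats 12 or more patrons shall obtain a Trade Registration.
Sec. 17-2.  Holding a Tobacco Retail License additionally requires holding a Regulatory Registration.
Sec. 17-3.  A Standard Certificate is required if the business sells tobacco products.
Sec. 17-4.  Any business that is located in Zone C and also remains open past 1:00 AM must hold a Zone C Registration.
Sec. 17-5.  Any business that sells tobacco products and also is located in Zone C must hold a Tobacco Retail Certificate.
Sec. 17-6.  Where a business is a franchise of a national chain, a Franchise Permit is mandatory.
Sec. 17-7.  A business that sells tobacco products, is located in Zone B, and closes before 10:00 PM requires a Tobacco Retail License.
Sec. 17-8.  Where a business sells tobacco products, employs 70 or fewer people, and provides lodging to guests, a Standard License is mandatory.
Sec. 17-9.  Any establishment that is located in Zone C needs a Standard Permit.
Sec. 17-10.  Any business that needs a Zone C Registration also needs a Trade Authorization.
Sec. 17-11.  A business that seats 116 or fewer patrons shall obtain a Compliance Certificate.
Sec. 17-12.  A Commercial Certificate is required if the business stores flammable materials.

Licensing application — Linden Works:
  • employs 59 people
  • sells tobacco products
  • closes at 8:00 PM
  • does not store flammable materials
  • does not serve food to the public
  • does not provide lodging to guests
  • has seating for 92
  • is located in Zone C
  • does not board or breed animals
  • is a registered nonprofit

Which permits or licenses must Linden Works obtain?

Sec. 17-1. seating 92 ≥ 12 → Trade Registration required.
Sec. 17-2. Tobacco Retail License is not required → no effect.
Sec. 17-3. sells tobacco products → Standard Certificate required.
Sec. 17-4. is located in Zone C; closes 8:00 PM, at/before 1:00 AM → Zone C Registration not required.
Sec. 17-5. sells tobacco products; is located in Zone C → Tobacco Retail Certificate required.
Sec. 17-6. is a registered nonprofit (not: is a franchise of a national chain) → Franchise Permit not required.
Sec. 17-7. sells tobacco products; is located in Zone C (not: is located in Zone B); closes 8:00 PM, at/before 10:00 PM → Tobacco Retail License not required.
Sec. 17-8. sells tobacco products; employees 59 ≤ 70; does not provide lodging to guests → Standard License not required.
Sec. 17-9. is located in Zone C → Standard Permit required.
Sec. 17-10. Zone C Registration is not required → no effect.
Sec. 17-11. seating 92 ≤ 116 → Compliance Certificate required.
Sec. 17-12. does not store flammable materials → Commercial Certificate not required.

Compliance Certificate, Standard Certificate, Standard Permit, Tobacco Retail Certificate, Trade Registration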